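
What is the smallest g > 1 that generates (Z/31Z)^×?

φ(31) = 31 − 1 = 30 = 2 · 3 · 5.
g is a primitive root iff g^(30/q) ≢ 1 (mod 31) for each prime q ∈ {2, 3, 5}.
g = 2: 2^15 ≡ 1 — hits 1, so not a primitive root.
g = 3: 3^15 ≡ 30; 3^10 ≡ 25; 3^6 ≡ 16 — none is 1, so 3 is a primitive root.
So 3 is the smallest generator of (Z/31Z)^×.

3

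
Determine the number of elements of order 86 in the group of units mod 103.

φ(103) = 103 − 1 = 102 = 2 · 3 · 17.
(Z/103Z)^× is cyclic (|G| = 102); a cyclic group of order m has exactly φ(d) elements of each order d | m, and none otherwise.
Here 102 is not a multiple of 86, so there are no elements of order 86.

0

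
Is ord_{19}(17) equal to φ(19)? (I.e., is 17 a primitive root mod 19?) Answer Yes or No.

φ(19) = 19 − 1 = 18 = 2 · 3^2.
Test 17^(18/q) mod 19 for each prime factor q of 18:
17^9 ≡ 1 (mod 19)  [q = 2: ≡ 1 ✗]
17^6 ≡ 7 (mod 19)  [q = 3: ≢ 1 ✓]
Since 17^9 ≡ 1, the order of 17 divides 9 < 18, so 17 is not a primitive root.

No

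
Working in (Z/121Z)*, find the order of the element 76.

Since 76 ∈ (Z/121Z)^×, its order divides φ(121) = φ(11^2) = 11·(11−1) = 110 = 2 · 5 · 11.
Divisors of 110: 1, 2, 5, 10, 11, 22, 55, 110.
Check 76^d mod 121 for each divisor in increasing order:
76^1 ≡ 76
76^2 ≡ 89
76^5 ≡ 21
76^10 ≡ 78
76^11 ≡ 120
76^22 ≡ 1
Hence ord(76) = 22.

22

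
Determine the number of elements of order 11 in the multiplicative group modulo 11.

φ(11) = 11 − 1 = 10 = 2 · 5.
In a cyclic group of order 10, there are φ(d) elements of order d for each divisor d of 10, and zero for non-divisors.
Here 10 is not a multiple of 11, so there are no elements of order 11.

0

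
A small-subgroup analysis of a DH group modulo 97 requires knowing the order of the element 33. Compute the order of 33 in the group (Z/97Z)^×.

ord(33) | φ(97) = 97 − 1 = 96 = 2^5 · 3.
Divisors of 96: 1, 2, 3, 4, 6, 8, 12, 16, 24, 32, 48, 96.
Evaluate successive powers at the divisors of 96:
33^1 ≡ 33 (mod 97)
33^2 ≡ 22 (mod 97)
33^3 ≡ 47 (mod 97)
33^4 ≡ 96 (mod 97)
33^6 ≡ 75 (mod 97)
33^8 ≡ 1 (mod 97) ✓
The smallest such exponent is 8, so the order of 33 is 8.

8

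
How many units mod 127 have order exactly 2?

1

φ(127) = 127 − 1 = 126 = 2 · 3^2 · 7.
(Z/127Z)^× is cyclic (|G| = 126); a cyclic group of order m has exactly φ(d) elements of each order d | m, and none otherwise.
2 | 126, and φ(2) = 2 − 1 = 1.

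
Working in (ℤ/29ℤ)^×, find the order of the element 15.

28

By Lagrange's theorem, ord_29(15) divides φ(29) = 29 − 1 = 28 = 2^2 · 7.
Divisors of 28: 1, 2, 4, 7, 14, 28.
Evaluate successive powers at the divisors of 28:
15^1 ≡ 15 (mod 29)
15^2 ≡ 22 (mod 29)
15^4 ≡ 20 (mod 29)
15^7 ≡ 17 (mod 29)
15^14 ≡ 28 (mod 29)
15^28 ≡ 1 (mod 29) ✓
So ord_29(15) = 28.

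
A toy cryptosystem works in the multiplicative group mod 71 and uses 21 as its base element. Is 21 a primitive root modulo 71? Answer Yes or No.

φ(71) = 71 − 1 = 70 = 2 · 5 · 7.
It suffices to check that the order of 21 is not a proper divisor of 70: compute 21^(70/q) for q ∈ {2, 5, 7}.
21^35 ≡ 70 (mod 71)  [q = 2: ≢ 1 ✓]
21^14 ≡ 5 (mod 71)  [q = 5: ≢ 1 ✓]
21^10 ≡ 30 (mod 71)  [q = 7: ≢ 1 ✓]
None equal 1, so ord_71(21) = 70: 21 is a primitive root.

Yes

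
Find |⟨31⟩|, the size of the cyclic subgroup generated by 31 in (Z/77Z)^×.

30

The order of 31 must divide φ(77) = φ(7·11) = (7−1)·(11−1) = 6·10 = 60 = 2^2 · 3 · 5.
Divisors of 60: 1, 2, 3, 4, 5, 6, 10, 12, 15, 20, 30, 60.
Evaluate successive powers at the divisors of 60:
31^1 ≡ 31 (mod 77)
31^2 ≡ 37 (mod 77)
31^3 ≡ 69 (mod 77)
31^4 ≡ 60 (mod 77)
31^5 ≡ 12 (mod 77)
31^6 ≡ 64 (mod 77)
31^10 ≡ 67 (mod 77)
31^12 ≡ 15 (mod 77)
31^15 ≡ 34 (mod 77)
31^20 ≡ 23 (mod 77)
31^30 ≡ 1 (mod 77) ✓
So ord_77(31) = 30.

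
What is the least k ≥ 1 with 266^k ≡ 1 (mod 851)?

Since 266 ∈ (Z/851Z)^×, its order divides φ(851) = φ(23·37) = (23−1)·(37−1) = 22·36 = 792 = 2^3 · 3^2 · 11.
Divisors of 792: 1, 2, 3, 4, 6, 8, 9, 11, 12, 18, 22, 24, 33, 36, 44, 66, 72, 88, 99, 132, 198, 264, 396, 792.
Evaluate successive powers at the divisors of 792:
266^1 ≡ 266 (mod 851)
266^2 ≡ 123 (mod 851)
266^3 ≡ 380 (mod 851)
266^4 ≡ 662 (mod 851)
266^6 ≡ 581 (mod 851)
266^8 ≡ 830 (mod 851)
266^9 ≡ 371 (mod 851)
266^11 ≡ 530 (mod 851)
266^12 ≡ 565 (mod 851)
266^18 ≡ 630 (mod 851)
266^22 ≡ 70 (mod 851)
266^24 ≡ 100 (mod 851)
266^33 ≡ 507 (mod 851)
266^36 ≡ 334 (mod 851)
266^44 ≡ 645 (mod 851)
266^66 ≡ 47 (mod 851)
266^72 ≡ 75 (mod 851)
266^88 ≡ 737 (mod 851)
266^99 ≡ 1 (mod 851) ✓
Hence ord(266) = 99.

99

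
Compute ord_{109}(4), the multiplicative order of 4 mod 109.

18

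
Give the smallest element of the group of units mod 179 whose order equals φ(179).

φ(179) = 179 − 1 = 178 = 2 · 89.
g is a primitive root iff g^(178/q) ≢ 1 (mod 179) for each prime q ∈ {2, 89}.
g = 2: 2^89 ≡ 178; 2^2 ≡ 4 — none is 1, so 2 is a primitive root.
So 2 is the smallest generator of (Z/179Z)^×.

2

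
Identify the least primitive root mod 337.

10

φ(337) = 337 − 1 = 336 = 2^4 · 3 · 7.
Test candidates g = 2, 3, … against the prime factors q ∈ {2, 3, 7} of φ(337): g is a generator iff g^(336/q) ≢ 1 for every such q.
g = 2: 2^168 ≡ 1 — hits 1, so not a primitive root.
g = 3: 3^168 ≡ 1 — hits 1, so not a primitive root.
g = 4: 4^168 ≡ 1 — hits 1, so not a primitive root.
g = 5: 5^168 ≡ 336; 5^112 ≡ 1 — hits 1, so not a primitive root.
g = 6: 6^168 ≡ 1 — hits 1, so not a primitive root.
g = 7: 7^168 ≡ 1 — hits 1, so not a primitive root.
g = 8: 8^168 ≡ 1 — hits 1, so not a primitive root.
g = 9: 9^168 ≡ 1 — hits 1, so not a primitive root.
g = 10: 10^168 ≡ 336; 10^112 ≡ 128; 10^48 ≡ 175 — none is 1, so 10 is a primitive root.
The smallest primitive root modulo 337 is 10.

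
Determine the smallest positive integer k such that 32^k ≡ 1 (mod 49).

By Lagrange's theorem, ord_49(32) divides φ(49) = φ(7^2) = 7·(7−1) = 42 = 2 · 3 · 7.
Divisors of 42: 1, 2, 3, 6, 7, 14, 21, 42.
Compute 32^d (mod 49) for the divisors d until we hit 1:
32^1 ≡ 32
32^2 ≡ 44
32^3 ≡ 36
32^6 ≡ 22
32^7 ≡ 18
32^14 ≡ 30
32^21 ≡ 1
Therefore the multiplicative order of 32 modulo 49 is 21.

21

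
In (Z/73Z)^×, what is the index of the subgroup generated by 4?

The order of 4 must divide φ(73) = 73 − 1 = 72 = 2^3 · 3^2.
Divisors of 72: 1, 2, 3, 4, 6, 8, 9, 12, 18, 24, 36, 72.
Test each divisor d:
4^1 ≡ 4
4^2 ≡ 16
4^3 ≡ 64
4^4 ≡ 37
4^6 ≡ 8
4^8 ≡ 55
4^9 ≡ 1
Thus |⟨4⟩| = ord(4) = 9.
The index is φ(73) / ord(4) = 72 / 9 = 8.

8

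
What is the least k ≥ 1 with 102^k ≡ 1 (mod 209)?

15

ord(102) | φ(209) = φ(11·19) = (11−1)·(19−1) = 10·18 = 180 = 2^2 · 3^2 · 5.
Divisors of 180: 1, 2, 3, 4, 5, 6, 9, 10, 12, 15, 18, 20, 30, 36, 45, 60, 90, 180.
Compute 102^d (mod 209) for the divisors d until we hit 1:
102^1 ≡ 102 (mod 209)
102^2 ≡ 163 (mod 209)
102^3 ≡ 115 (mod 209)
102^4 ≡ 26 (mod 209)
102^5 ≡ 144 (mod 209)
102^6 ≡ 58 (mod 209)
102^9 ≡ 191 (mod 209)
102^10 ≡ 45 (mod 209)
102^12 ≡ 20 (mod 209)
102^15 ≡ 1 (mod 209) ✓
Hence ord(102) = 15.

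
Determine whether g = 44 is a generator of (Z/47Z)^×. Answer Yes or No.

Yes

φ(47) = 47 − 1 = 46 = 2 · 23.
An element g generates (Z/47Z)^× iff g^(46/q) ≢ 1 (mod 47) for each prime q ∈ {2, 23}.
44^23 ≡ 46 (mod 47)  [q = 2: ≢ 1 ✓]
44^2 ≡ 9 (mod 47)  [q = 23: ≢ 1 ✓]
All checks pass, so 44 has order 46 and is a primitive root modulo 47.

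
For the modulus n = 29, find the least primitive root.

2

φ(29) = 29 − 1 = 28 = 2^2 · 7.
g is a primitive root iff g^(28/q) ≢ 1 (mod 29) for each prime q ∈ {2, 7}.
g = 2: 2^14 ≡ 28; 2^4 ≡ 16 — none is 1, so 2 is a primitive root.
The smallest primitive root modulo 29 is 2.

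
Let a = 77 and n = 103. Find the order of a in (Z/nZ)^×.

The order of 77 must divide φ(103) = 103 − 1 = 102 = 2 · 3 · 17.
Divisors of 102: 1, 2, 3, 6, 17, 34, 51, 102.
Compute 77^d (mod 103) for the divisors d until we hit 1:
77^1 ≡ 77 (mod 103)
77^2 ≡ 58 (mod 103)
77^3 ≡ 37 (mod 103)
77^6 ≡ 30 (mod 103)
77^17 ≡ 47 (mod 103)
77^34 ≡ 46 (mod 103)
77^51 ≡ 102 (mod 103)
77^102 ≡ 1 (mod 103) ✓
So ord_103(77) = 102.

102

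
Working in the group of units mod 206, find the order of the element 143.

102

ord(143) | φ(206) = φ(2)·φ(103) = 1·102 = 102 = 2 · 3 · 17.
Divisors of 102: 1, 2, 3, 6, 17, 34, 51, 102.
Test each divisor d:
143^1 ≡ 143
143^2 ≡ 55
143^3 ≡ 37
143^6 ≡ 133
143^17 ≡ 57
143^34 ≡ 159
143^51 ≡ 205
143^102 ≡ 1
The smallest such exponent is 102, so the order of 143 is 102.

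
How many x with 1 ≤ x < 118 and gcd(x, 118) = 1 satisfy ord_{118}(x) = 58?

28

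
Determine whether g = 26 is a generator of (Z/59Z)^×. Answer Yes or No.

No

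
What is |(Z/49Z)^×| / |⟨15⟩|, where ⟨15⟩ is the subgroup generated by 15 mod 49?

6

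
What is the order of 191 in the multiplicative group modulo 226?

Since 191 ∈ (Z/226Z)^×, its order divides φ(226) = φ(2)·φ(113) = 1·112 = 112 = 2^4 · 7.
Divisors of 112: 1, 2, 4, 7, 8, 14, 16, 28, 56, 112.
Check 191^d mod 226 for each divisor in increasing order:
191^1 ≡ 191 (mod 226)
191^2 ≡ 95 (mod 226)
191^4 ≡ 211 (mod 226)
191^7 ≡ 155 (mod 226)
191^8 ≡ 225 (mod 226)
191^14 ≡ 69 (mod 226)
191^16 ≡ 1 (mod 226) ✓
The smallest such exponent is 16, so the order of 191 is 16.

16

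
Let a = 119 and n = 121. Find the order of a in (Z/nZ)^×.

55

ord(119) | φ(121) = φ(11^2) = 11·(11−1) = 110 = 2 · 5 · 11.
Divisors of 110: 1, 2, 5, 10, 11, 22, 55, 110.
Compute 119^d (mod 121) for the divisors d until we hit 1:
119^1 ≡ 119
119^2 ≡ 4
119^5 ≡ 89
119^10 ≡ 56
119^11 ≡ 9
119^22 ≡ 81
119^55 ≡ 1
Hence ord(119) = 55.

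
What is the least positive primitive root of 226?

3

φ(226) = φ(2)·φ(113) = 1·112 = 112 = 2^4 · 7.
g is a primitive root iff g^(112/q) ≢ 1 (mod 226) for each prime q ∈ {2, 7}.
g = 2: gcd(2, 226) = 2 > 1, not a unit — skip.
g = 3: 3^56 ≡ 225; 3^16 ≡ 49 — none is 1, so 3 is a primitive root.
Hence the least primitive root of 226 is 3.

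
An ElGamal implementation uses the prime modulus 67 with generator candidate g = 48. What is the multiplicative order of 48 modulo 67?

ord(48) | φ(67) = 67 − 1 = 66 = 2 · 3 · 11.
Divisors of 66: 1, 2, 3, 6, 11, 22, 33, 66.
Compute 48^d (mod 67) for the divisors d until we hit 1:
48^1 ≡ 48
48^2 ≡ 26
48^3 ≡ 42
48^6 ≡ 22
48^11 ≡ 38
48^22 ≡ 37
48^33 ≡ 66
48^66 ≡ 1
So ord_67(48) = 66.

66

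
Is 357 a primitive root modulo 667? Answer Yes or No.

No

667 = 23 · 29 is a product of two distinct odd primes, so (Z/667Z)^× ≅ (Z/23Z)^× × (Z/29Z)^× is not cyclic.
No primitive root modulo 667 exists; in particular 357 is not one.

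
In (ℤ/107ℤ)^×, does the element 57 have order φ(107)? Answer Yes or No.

No

φ(107) = 107 − 1 = 106 = 2 · 53.
Test 57^(106/q) mod 107 for each prime factor q of 106:
57^53 ≡ 1 (mod 107)  [q = 2: ≡ 1 ✗]
57^2 ≡ 39 (mod 107)  [q = 53: ≢ 1 ✓]
57^53 ≡ 1 shows ord(57) | 53, strictly less than φ(107); not a primitive root.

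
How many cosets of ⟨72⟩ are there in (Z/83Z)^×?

1

By Lagrange's theorem, ord_83(72) divides φ(83) = 83 − 1 = 82 = 2 · 41.
Divisors of 82: 1, 2, 41, 82.
Evaluate successive powers at the divisors of 82:
72^1 ≡ 72
72^2 ≡ 38
72^41 ≡ 82
72^82 ≡ 1
So ord_83(72) = 82, hence |⟨72⟩| = 82.
The index is φ(83) / ord(72) = 82 / 82 = 1.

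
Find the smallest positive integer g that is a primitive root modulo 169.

2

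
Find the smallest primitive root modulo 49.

3

φ(49) = φ(7^2) = 7·(7−1) = 42 = 2 · 3 · 7.
Test candidates g = 2, 3, … against the prime factors q ∈ {2, 3, 7} of φ(49): g is a generator iff g^(42/q) ≢ 1 for every such q.
g = 2: 2^21 ≡ 1 — hits 1, so not a primitive root.
g = 3: 3^21 ≡ 48; 3^14 ≡ 30; 3^6 ≡ 43 — none is 1, so 3 is a primitive root.
Hence the least primitive root of 49 is 3.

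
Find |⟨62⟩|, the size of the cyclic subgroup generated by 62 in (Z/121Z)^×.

The order of 62 must divide φ(121) = φ(11^2) = 11·(11−1) = 110 = 2 · 5 · 11.
Divisors of 110: 1, 2, 5, 10, 11, 22, 55, 110.
Evaluate successive powers at the divisors of 110:
62^1 ≡ 62 (mod 121)
62^2 ≡ 93 (mod 121)
62^5 ≡ 87 (mod 121)
62^10 ≡ 67 (mod 121)
62^11 ≡ 40 (mod 121)
62^22 ≡ 27 (mod 121)
62^55 ≡ 120 (mod 121)
62^110 ≡ 1 (mod 121) ✓
So ord_121(62) = 110.

110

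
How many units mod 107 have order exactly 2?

1

φ(107) = 107 − 1 = 106 = 2 · 53.
(Z/107Z)^× is cyclic (|G| = 106); a cyclic group of order m has exactly φ(d) elements of each order d | m, and none otherwise.
2 | 106, and φ(2) = 2 − 1 = 1.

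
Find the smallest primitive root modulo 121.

φ(121) = φ(11^2) = 11·(11−1) = 110 = 2 · 5 · 11.
Test candidates g = 2, 3, … against the prime factors q ∈ {2, 5, 11} of φ(121): g is a generator iff g^(110/q) ≢ 1 for every such q.
g = 2: 2^55 ≡ 120; 2^22 ≡ 81; 2^10 ≡ 56 — none is 1, so 2 is a primitive root.
Hence the least primitive root of 121 is 2.

2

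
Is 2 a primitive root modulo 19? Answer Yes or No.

φ(19) = 19 − 1 = 18 = 2 · 3^2.
2 is a primitive root mod 19 iff 2^(φ(19)/q) ≢ 1 for every prime q | φ(19), i.e. q ∈ {2, 3}.
2^9 ≡ 18 (mod 19)  [q = 2: ≢ 1 ✓]
2^6 ≡ 7 (mod 19)  [q = 3: ≢ 1 ✓]
Every test exponent gives a nontrivial residue, hence 2 generates the full group.

Yes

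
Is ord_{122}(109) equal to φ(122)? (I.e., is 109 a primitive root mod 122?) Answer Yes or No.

φ(122) = φ(2)·φ(61) = 1·60 = 60 = 2^2 · 3 · 5.
Test 109^(60/q) mod 122 for each prime factor q of 60:
109^30 ≡ 1 (mod 122)  [q = 2: ≡ 1 ✗]
109^20 ≡ 47 (mod 122)  [q = 3: ≢ 1 ✓]
109^12 ≡ 1 (mod 122)  [q = 5: ≡ 1 ✗]
Since 109^30 ≡ 1, the order of 109 divides 30 < 60, so 109 is not a primitive root.

No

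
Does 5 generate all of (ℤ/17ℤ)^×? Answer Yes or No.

Yes

φ(17) = 17 − 1 = 16 = 2^4.
An element g generates (Z/17Z)^× iff g^(16/q) ≢ 1 (mod 17) for each prime q ∈ {2}.
5^8 ≡ 16 (mod 17)  [q = 2: ≢ 1 ✓]
None equal 1, so ord_17(5) = 16: 5 is a primitive root.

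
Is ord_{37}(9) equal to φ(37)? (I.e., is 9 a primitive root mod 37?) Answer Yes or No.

φ(37) = 37 − 1 = 36 = 2^2 · 3^2.
It suffices to check that the order of 9 is not a proper divisor of 36: compute 9^(36/q) for q ∈ {2, 3}.
9^18 ≡ 1 (mod 37)  [q = 2: ≡ 1 ✗]
9^12 ≡ 26 (mod 37)  [q = 3: ≢ 1 ✓]
Since 9^18 ≡ 1, the order of 9 divides 18 < 36, so 9 is not a primitive root.

No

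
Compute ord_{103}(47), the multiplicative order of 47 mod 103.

6

Since 47 ∈ (Z/103Z)^×, its order divides φ(103) = 103 − 1 = 102 = 2 · 3 · 17.
Divisors of 102: 1, 2, 3, 6, 17, 34, 51, 102.
Evaluate successive powers at the divisors of 102:
47^1 ≡ 47 (mod 103)
47^2 ≡ 46 (mod 103)
47^3 ≡ 102 (mod 103)
47^6 ≡ 1 (mod 103) ✓
Therefore the multiplicative order of 47 modulo 103 is 6.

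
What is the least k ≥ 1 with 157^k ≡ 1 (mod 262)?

The order of 157 must divide φ(262) = φ(2)·φ(131) = 1·130 = 130 = 2 · 5 · 13.
Divisors of 130: 1, 2, 5, 10, 13, 26, 65, 130.
Evaluate successive powers at the divisors of 130:
157^1 ≡ 157 (mod 262)
157^2 ≡ 21 (mod 262)
157^5 ≡ 69 (mod 262)
157^10 ≡ 45 (mod 262)
157^13 ≡ 73 (mod 262)
157^26 ≡ 89 (mod 262)
157^65 ≡ 261 (mod 262)
157^130 ≡ 1 (mod 262) ✓
The smallest such exponent is 130, so the order of 157 is 130.

130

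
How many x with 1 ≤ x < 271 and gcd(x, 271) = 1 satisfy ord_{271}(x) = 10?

4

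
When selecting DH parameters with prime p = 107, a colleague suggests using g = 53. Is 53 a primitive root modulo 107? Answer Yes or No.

φ(107) = 107 − 1 = 106 = 2 · 53.
It suffices to check that the order of 53 is not a proper divisor of 106: compute 53^(106/q) for q ∈ {2, 53}.
53^53 ≡ 1 (mod 107)  [q = 2: ≡ 1 ✗]
53^2 ≡ 27 (mod 107)  [q = 53: ≢ 1 ✓]
53^53 ≡ 1 shows ord(53) | 53, strictly less than φ(107); not a primitive root.

No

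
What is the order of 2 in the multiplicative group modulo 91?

The order of 2 must divide φ(91) = φ(7·13) = (7−1)·(13−1) = 6·12 = 72 = 2^3 · 3^2.
Divisors of 72: 1, 2, 3, 4, 6, 8, 9, 12, 18, 24, 36, 72.
Check 2^d mod 91 for each divisor in increasing order:
2^1 ≡ 2
2^2 ≡ 4
2^3 ≡ 8
2^4 ≡ 16
2^6 ≡ 64
2^8 ≡ 74
2^9 ≡ 57
2^12 ≡ 1
So ord_91(2) = 12.

12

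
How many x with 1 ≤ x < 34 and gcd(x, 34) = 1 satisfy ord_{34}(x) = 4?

2

φ(34) = φ(2)·φ(17) = 1·16 = 16 = 2^4.
In a cyclic group of order 16, there are φ(d) elements of order d for each divisor d of 16, and zero for non-divisors.
4 = 2^2 divides 16, and φ(4) = 2.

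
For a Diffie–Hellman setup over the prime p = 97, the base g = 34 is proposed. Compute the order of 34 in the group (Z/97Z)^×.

ord(34) | φ(97) = 97 − 1 = 96 = 2^5 · 3.
Divisors of 96: 1, 2, 3, 4, 6, 8, 12, 16, 24, 32, 48, 96.
Check 34^d mod 97 for each divisor in increasing order:
34^1 ≡ 34 (mod 97)
34^2 ≡ 89 (mod 97)
34^3 ≡ 19 (mod 97)
34^4 ≡ 64 (mod 97)
34^6 ≡ 70 (mod 97)
34^8 ≡ 22 (mod 97)
34^12 ≡ 50 (mod 97)
34^16 ≡ 96 (mod 97)
34^24 ≡ 75 (mod 97)
34^32 ≡ 1 (mod 97) ✓
Hence ord(34) = 32.

32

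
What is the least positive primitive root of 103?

5

φ(103) = 103 − 1 = 102 = 2 · 3 · 17.
Test candidates g = 2, 3, … against the prime factors q ∈ {2, 3, 17} of φ(103): g is a generator iff g^(102/q) ≢ 1 for every such q.
g = 2: 2^51 ≡ 1 — hits 1, so not a primitive root.
g = 3: 3^51 ≡ 102; 3^34 ≡ 1 — hits 1, so not a primitive root.
g = 4: 4^51 ≡ 1 — hits 1, so not a primitive root.
g = 5: 5^51 ≡ 102; 5^34 ≡ 56; 5^6 ≡ 72 — none is 1, so 5 is a primitive root.
The smallest primitive root modulo 103 is 5.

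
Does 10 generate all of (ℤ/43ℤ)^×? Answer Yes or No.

No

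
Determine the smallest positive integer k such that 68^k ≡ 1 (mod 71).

Since 68 ∈ (Z/71Z)^×, its order divides φ(71) = 71 − 1 = 70 = 2 · 5 · 7.
Divisors of 70: 1, 2, 5, 7, 10, 14, 35, 70.
Evaluate successive powers at the divisors of 70:
68^1 ≡ 68
68^2 ≡ 9
68^5 ≡ 41
68^7 ≡ 14
68^10 ≡ 48
68^14 ≡ 54
68^35 ≡ 70
68^70 ≡ 1
The smallest such exponent is 70, so the order of 68 is 70.

70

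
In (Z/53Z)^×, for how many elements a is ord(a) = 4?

φ(53) = 53 − 1 = 52 = 2^2 · 13.
(Z/53Z)^× is cyclic (|G| = 52); a cyclic group of order m has exactly φ(d) elements of each order d | m, and none otherwise.
4 = 2^2 divides 52, and φ(4) = 2.

2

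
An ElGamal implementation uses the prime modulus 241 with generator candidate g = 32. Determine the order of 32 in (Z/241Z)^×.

By Lagrange's theorem, ord_241(32) divides φ(241) = 241 − 1 = 240 = 2^4 · 3 · 5.
Divisors of 240: 1, 2, 3, 4, 5, 6, 8, 10, 12, 15, 16, 20, 24, 30, 40, 48, 60, 80, 120, 240.
Check 32^d mod 241 for each divisor in increasing order:
32^1 ≡ 32
32^2 ≡ 60
32^3 ≡ 233
32^4 ≡ 226
32^5 ≡ 2
32^6 ≡ 64
32^8 ≡ 225
32^10 ≡ 4
32^12 ≡ 240
32^15 ≡ 8
32^16 ≡ 15
32^20 ≡ 16
32^24 ≡ 1
The smallest such exponent is 24, so the order of 32 is 24.

24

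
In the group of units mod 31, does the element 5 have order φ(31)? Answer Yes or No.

φ(31) = 31 − 1 = 30 = 2 · 3 · 5.
An element g generates (Z/31Z)^× iff g^(30/q) ≢ 1 (mod 31) for each prime q ∈ {2, 3, 5}.
5^15 ≡ 1 (mod 31)  [q = 2: ≡ 1 ✗]
5^10 ≡ 5 (mod 31)  [q = 3: ≢ 1 ✓]
5^6 ≡ 1 (mod 31)  [q = 5: ≡ 1 ✗]
The check at q = 2 fails, so 5 generates a proper subgroup.

No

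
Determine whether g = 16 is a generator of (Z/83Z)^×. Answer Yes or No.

φ(83) = 83 − 1 = 82 = 2 · 41.
It suffices to check that the order of 16 is not a proper divisor of 82: compute 16^(82/q) for q ∈ {2, 41}.
16^41 ≡ 1 (mod 83)  [q = 2: ≡ 1 ✗]
16^2 ≡ 7 (mod 83)  [q = 41: ≢ 1 ✓]
Since 16^41 ≡ 1, the order of 16 divides 41 < 82, so 16 is not a primitive root.

No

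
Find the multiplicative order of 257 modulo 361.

342

Since 257 ∈ (Z/361Z)^×, its order divides φ(361) = φ(19^2) = 19·(19−1) = 342 = 2 · 3^2 · 19.
Divisors of 342: 1, 2, 3, 6, 9, 18, 19, 38, 57, 114, 171, 342.
Compute 257^d (mod 361) for the divisors d until we hit 1:
257^1 ≡ 257 (mod 361)
257^2 ≡ 347 (mod 361)
257^3 ≡ 12 (mod 361)
257^6 ≡ 144 (mod 361)
257^9 ≡ 284 (mod 361)
257^18 ≡ 153 (mod 361)
257^19 ≡ 333 (mod 361)
257^38 ≡ 62 (mod 361)
257^57 ≡ 69 (mod 361)
257^114 ≡ 68 (mod 361)
257^171 ≡ 360 (mod 361)
257^342 ≡ 1 (mod 361) ✓
So ord_361(257) = 342.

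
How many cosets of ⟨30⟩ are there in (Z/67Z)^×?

The order of 30 must divide φ(67) = 67 − 1 = 66 = 2 · 3 · 11.
Divisors of 66: 1, 2, 3, 6, 11, 22, 33, 66.
Test each divisor d:
30^1 ≡ 30 (mod 67)
30^2 ≡ 29 (mod 67)
30^3 ≡ 66 (mod 67)
30^6 ≡ 1 (mod 67) ✓
The order of 30 is 6, so the subgroup it generates has 6 elements.
Index = |(Z/67Z)^×| / |⟨30⟩| = 66 / 6 = 11.

11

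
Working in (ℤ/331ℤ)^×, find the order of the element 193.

ord(193) | φ(331) = 331 − 1 = 330 = 2 · 3 · 5 · 11.
Divisors of 330: 1, 2, 3, 5, 6, 10, 11, 15, 22, 30, 33, 55, 66, 110, 165, 330.
Test each divisor d:
193^1 ≡ 193 (mod 331)
193^2 ≡ 177 (mod 331)
193^3 ≡ 68 (mod 331)
193^5 ≡ 120 (mod 331)
193^6 ≡ 321 (mod 331)
193^10 ≡ 167 (mod 331)
193^11 ≡ 124 (mod 331)
193^15 ≡ 180 (mod 331)
193^22 ≡ 150 (mod 331)
193^30 ≡ 293 (mod 331)
193^33 ≡ 64 (mod 331)
193^55 ≡ 1 (mod 331) ✓
Hence ord(193) = 55.

55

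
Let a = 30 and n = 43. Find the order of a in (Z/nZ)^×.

By Lagrange's theorem, ord_43(30) divides φ(43) = 43 − 1 = 42 = 2 · 3 · 7.
Divisors of 42: 1, 2, 3, 6, 7, 14, 21, 42.
Check 30^d mod 43 for each divisor in increasing order:
30^1 ≡ 30
30^2 ≡ 40
30^3 ≡ 39
30^6 ≡ 16
30^7 ≡ 7
30^14 ≡ 6
30^21 ≡ 42
30^42 ≡ 1
Therefore the multiplicative order of 30 modulo 43 is 42.

42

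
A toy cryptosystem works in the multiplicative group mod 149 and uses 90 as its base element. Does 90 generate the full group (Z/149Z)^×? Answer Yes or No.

Yes

φ(149) = 149 − 1 = 148 = 2^2 · 37.
An element g generates (Z/149Z)^× iff g^(148/q) ≢ 1 (mod 149) for each prime q ∈ {2, 37}.
90^74 ≡ 148 (mod 149)  [q = 2: ≢ 1 ✓]
90^4 ≡ 85 (mod 149)  [q = 37: ≢ 1 ✓]
Every test exponent gives a nontrivial residue, hence 90 generates the full group.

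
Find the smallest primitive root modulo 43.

3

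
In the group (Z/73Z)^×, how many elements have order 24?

φ(73) = 73 − 1 = 72 = 2^3 · 3^2.
Since (Z/73Z)^× is cyclic of order 72, the number of elements of order d is φ(d) when d | 72 and 0 otherwise.
24 = 2^3 · 3 divides 72, and φ(24) = 8.

8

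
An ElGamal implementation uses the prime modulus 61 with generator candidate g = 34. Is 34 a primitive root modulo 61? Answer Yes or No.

No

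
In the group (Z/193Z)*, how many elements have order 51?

φ(193) = 193 − 1 = 192 = 2^6 · 3.
Since (Z/193Z)^× is cyclic of order 192, the number of elements of order d is φ(d) when d | 192 and 0 otherwise.
Since 51 ∤ 192, the count is 0.

0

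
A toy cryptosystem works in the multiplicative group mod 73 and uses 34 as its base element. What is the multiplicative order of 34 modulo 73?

72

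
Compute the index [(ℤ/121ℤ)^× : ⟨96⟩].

By Lagrange's theorem, ord_121(96) divides φ(121) = φ(11^2) = 11·(11−1) = 110 = 2 · 5 · 11.
Divisors of 110: 1, 2, 5, 10, 11, 22, 55, 110.
Check 96^d mod 121 for each divisor in increasing order:
96^1 ≡ 96
96^2 ≡ 20
96^5 ≡ 43
96^10 ≡ 34
96^11 ≡ 118
96^22 ≡ 9
96^55 ≡ 120
96^110 ≡ 1
So ord_121(96) = 110, hence |⟨96⟩| = 110.
Index = |(Z/121Z)^×| / |⟨96⟩| = 110 / 110 = 1.

1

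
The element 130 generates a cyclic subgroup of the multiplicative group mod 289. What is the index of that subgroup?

The order of 130 must divide φ(289) = φ(17^2) = 17·(17−1) = 272 = 2^4 · 17.
Divisors of 272: 1, 2, 4, 8, 16, 17, 34, 68, 136, 272.
Test each divisor d:
130^1 ≡ 130 (mod 289)
130^2 ≡ 138 (mod 289)
130^4 ≡ 259 (mod 289)
130^8 ≡ 33 (mod 289)
130^16 ≡ 222 (mod 289)
130^17 ≡ 249 (mod 289)
130^34 ≡ 155 (mod 289)
130^68 ≡ 38 (mod 289)
130^136 ≡ 288 (mod 289)
130^272 ≡ 1 (mod 289) ✓
So ord_289(130) = 272, hence |⟨130⟩| = 272.
The index is φ(289) / ord(130) = 272 / 272 = 1.

1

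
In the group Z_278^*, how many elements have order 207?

φ(278) = φ(2)·φ(139) = 1·138 = 138 = 2 · 3 · 23.
In a cyclic group of order 138, there are φ(d) elements of order d for each divisor d of 138, and zero for non-divisors.
Since 207 ∤ 138, the count is 0.

0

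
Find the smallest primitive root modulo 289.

φ(289) = φ(17^2) = 17·(17−1) = 272 = 2^4 · 17.
Test candidates g = 2, 3, … against the prime factors q ∈ {2, 17} of φ(289): g is a generator iff g^(272/q) ≢ 1 for every such q.
g = 2: 2^136 ≡ 1 — hits 1, so not a primitive root.
g = 3: 3^136 ≡ 288; 3^16 ≡ 171 — none is 1, so 3 is a primitive root.
So 3 is the smallest generator of (Z/289Z)^×.

3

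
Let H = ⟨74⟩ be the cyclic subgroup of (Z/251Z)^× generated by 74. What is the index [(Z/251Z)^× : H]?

2

ord(74) | φ(251) = 251 − 1 = 250 = 2 · 5^3.
Divisors of 250: 1, 2, 5, 10, 25, 50, 125, 250.
Evaluate successive powers at the divisors of 250:
74^1 ≡ 74
74^2 ≡ 205
74^5 ≡ 211
74^10 ≡ 94
74^25 ≡ 219
74^50 ≡ 20
74^125 ≡ 1
So ord_251(74) = 125, hence |⟨74⟩| = 125.
Index = |(Z/251Z)^×| / |⟨74⟩| = 250 / 125 = 2.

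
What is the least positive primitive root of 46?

φ(46) = φ(2)·φ(23) = 1·22 = 22 = 2 · 11.
Test candidates g = 2, 3, … against the prime factors q ∈ {2, 11} of φ(46): g is a generator iff g^(22/q) ≢ 1 for every such q.
g = 2: gcd(2, 46) = 2 > 1, not a unit — skip.
g = 3: 3^11 ≡ 1 — hits 1, so not a primitive root.
g = 4: gcd(4, 46) = 2 > 1, not a unit — skip.
g = 5: 5^11 ≡ 45; 5^2 ≡ 25 — none is 1, so 5 is a primitive root.
Hence the least primitive root of 46 is 5.

5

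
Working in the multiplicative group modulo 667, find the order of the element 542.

ord(542) | φ(667) = φ(23·29) = (23−1)·(29−1) = 22·28 = 616 = 2^3 · 7 · 11.
Divisors of 616: 1, 2, 4, 7, 8, 11, 14, 22, 28, 44, 56, 77, 88, 154, 308, 616.
Test each divisor d:
542^1 ≡ 542 (mod 667)
542^2 ≡ 284 (mod 667)
542^4 ≡ 616 (mod 667)
542^7 ≡ 262 (mod 667)
542^8 ≡ 600 (mod 667)
542^11 ≡ 645 (mod 667)
542^14 ≡ 610 (mod 667)
542^22 ≡ 484 (mod 667)
542^28 ≡ 581 (mod 667)
542^44 ≡ 139 (mod 667)
542^56 ≡ 59 (mod 667)
542^77 ≡ 1 (mod 667) ✓
Hence ord(542) = 77.

77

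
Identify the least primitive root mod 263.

5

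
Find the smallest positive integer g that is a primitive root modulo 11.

2

φ(11) = 11 − 1 = 10 = 2 · 5.
g is a primitive root iff g^(10/q) ≢ 1 (mod 11) for each prime q ∈ {2, 5}.
g = 2: 2^5 ≡ 10; 2^2 ≡ 4 — none is 1, so 2 is a primitive root.
So 2 is the smallest generator of (Z/11Z)^×.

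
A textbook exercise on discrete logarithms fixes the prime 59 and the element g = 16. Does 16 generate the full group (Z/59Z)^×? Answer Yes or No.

No

φ(59) = 59 − 1 = 58 = 2 · 29.
Test 16^(58/q) mod 59 for each prime factor q of 58:
16^29 ≡ 1 (mod 59)  [q = 2: ≡ 1 ✗]
16^2 ≡ 20 (mod 59)  [q = 29: ≢ 1 ✓]
Since 16^29 ≡ 1, the order of 16 divides 29 < 58, so 16 is not a primitive root.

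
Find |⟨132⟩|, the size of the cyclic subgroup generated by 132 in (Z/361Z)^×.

Since 132 ∈ (Z/361Z)^×, its order divides φ(361) = φ(19^2) = 19·(19−1) = 342 = 2 · 3^2 · 19.
Divisors of 342: 1, 2, 3, 6, 9, 18, 19, 38, 57, 114, 171, 342.
Test each divisor d:
132^1 ≡ 132 (mod 361)
132^2 ≡ 96 (mod 361)
132^3 ≡ 37 (mod 361)
132^6 ≡ 286 (mod 361)
132^9 ≡ 113 (mod 361)
132^18 ≡ 134 (mod 361)
132^19 ≡ 360 (mod 361)
132^38 ≡ 1 (mod 361) ✓
The smallest such exponent is 38, so the order of 132 is 38.

38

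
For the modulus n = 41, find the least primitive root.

φ(41) = 41 − 1 = 40 = 2^3 · 5.
Test candidates g = 2, 3, … against the prime factors q ∈ {2, 5} of φ(41): g is a generator iff g^(40/q) ≢ 1 for every such q.
g = 2: 2^20 ≡ 1 — hits 1, so not a primitive root.
g = 3: 3^20 ≡ 40; 3^8 ≡ 1 — hits 1, so not a primitive root.
g = 4: 4^20 ≡ 1 — hits 1, so not a primitive root.
g = 5: 5^20 ≡ 1 — hits 1, so not a primitive root.
g = 6: 6^20 ≡ 40; 6^8 ≡ 10 — none is 1, so 6 is a primitive root.
The smallest primitive root modulo 41 is 6.

6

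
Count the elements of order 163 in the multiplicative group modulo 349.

φ(349) = 349 − 1 = 348 = 2^2 · 3 · 29.
In a cyclic group of order 348, there are φ(d) elements of order d for each divisor d of 348, and zero for non-divisors.
163 does not divide 348, so no element of (Z/349Z)^× has order 163.

0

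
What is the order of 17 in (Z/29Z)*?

4

ord(17) | φ(29) = 29 − 1 = 28 = 2^2 · 7.
Divisors of 28: 1, 2, 4, 7, 14, 28.
Compute 17^d (mod 29) for the divisors d until we hit 1:
17^1 ≡ 17
17^2 ≡ 28
17^4 ≡ 1
The smallest such exponent is 4, so the order of 17 is 4.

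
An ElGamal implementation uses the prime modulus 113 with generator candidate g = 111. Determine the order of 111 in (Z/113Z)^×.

28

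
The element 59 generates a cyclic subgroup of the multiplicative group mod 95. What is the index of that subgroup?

4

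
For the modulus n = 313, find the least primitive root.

φ(313) = 313 − 1 = 312 = 2^3 · 3 · 13.
Test candidates g = 2, 3, … against the prime factors q ∈ {2, 3, 13} of φ(313): g is a generator iff g^(312/q) ≢ 1 for every such q.
g = 2: 2^156 ≡ 1 — hits 1, so not a primitive root.
g = 3: 3^156 ≡ 1 — hits 1, so not a primitive root.
g = 4: 4^156 ≡ 1 — hits 1, so not a primitive root.
g = 5: 5^156 ≡ 312; 5^104 ≡ 1 — hits 1, so not a primitive root.
g = 6: 6^156 ≡ 1 — hits 1, so not a primitive root.
g = 7: 7^156 ≡ 312; 7^104 ≡ 1 — hits 1, so not a primitive root.
g = 8: 8^156 ≡ 1 — hits 1, so not a primitive root.
g = 9: 9^156 ≡ 1 — hits 1, so not a primitive root.
g = 10: 10^156 ≡ 312; 10^104 ≡ 214; 10^24 ≡ 103 — none is 1, so 10 is a primitive root.
Hence the least primitive root of 313 is 10.

10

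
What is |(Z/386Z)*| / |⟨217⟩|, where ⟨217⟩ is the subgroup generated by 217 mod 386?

6

By Lagrange's theorem, ord_386(217) divides φ(386) = φ(2)·φ(193) = 1·192 = 192 = 2^6 · 3.
Divisors of 192: 1, 2, 3, 4, 6, 8, 12, 16, 24, 32, 48, 64, 96, 192.
Evaluate successive powers at the divisors of 192:
217^1 ≡ 217 (mod 386)
217^2 ≡ 383 (mod 386)
217^3 ≡ 121 (mod 386)
217^4 ≡ 9 (mod 386)
217^6 ≡ 359 (mod 386)
217^8 ≡ 81 (mod 386)
217^12 ≡ 343 (mod 386)
217^16 ≡ 385 (mod 386)
217^24 ≡ 305 (mod 386)
217^32 ≡ 1 (mod 386) ✓
Thus |⟨217⟩| = ord(217) = 32.
Index = |(Z/386Z)^×| / |⟨217⟩| = 192 / 32 = 6.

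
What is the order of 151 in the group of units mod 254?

ord(151) | φ(254) = φ(2)·φ(127) = 1·126 = 126 = 2 · 3^2 · 7.
Divisors of 126: 1, 2, 3, 6, 7, 9, 14, 18, 21, 42, 63, 126.
Compute 151^d (mod 254) for the divisors d until we hit 1:
151^1 ≡ 151 (mod 254)
151^2 ≡ 195 (mod 254)
151^3 ≡ 235 (mod 254)
151^6 ≡ 107 (mod 254)
151^7 ≡ 155 (mod 254)
151^9 ≡ 253 (mod 254)
151^14 ≡ 149 (mod 254)
151^18 ≡ 1 (mod 254) ✓
Therefore the multiplicative order of 151 modulo 254 is 18.

18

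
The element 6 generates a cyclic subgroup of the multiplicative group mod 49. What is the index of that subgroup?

3

Since 6 ∈ (Z/49Z)^×, its order divides φ(49) = φ(7^2) = 7·(7−1) = 42 = 2 · 3 · 7.
Divisors of 42: 1, 2, 3, 6, 7, 14, 21, 42.
Evaluate successive powers at the divisors of 42:
6^1 ≡ 6
6^2 ≡ 36
6^3 ≡ 20
6^6 ≡ 8
6^7 ≡ 48
6^14 ≡ 1
So ord_49(6) = 14, hence |⟨6⟩| = 14.
Index = |(Z/49Z)^×| / |⟨6⟩| = 42 / 14 = 3.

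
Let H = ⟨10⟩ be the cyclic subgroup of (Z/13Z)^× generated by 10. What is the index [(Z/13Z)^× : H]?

2

The order of 10 must divide φ(13) = 13 − 1 = 12 = 2^2 · 3.
Divisors of 12: 1, 2, 3, 4, 6, 12.
Evaluate successive powers at the divisors of 12:
10^1 ≡ 10
10^2 ≡ 9
10^3 ≡ 12
10^4 ≡ 3
10^6 ≡ 1
Thus |⟨10⟩| = ord(10) = 6.
The index is φ(13) / ord(10) = 12 / 6 = 2.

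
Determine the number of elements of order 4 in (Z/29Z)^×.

2

φ(29) = 29 − 1 = 28 = 2^2 · 7.
Since (Z/29Z)^× is cyclic of order 28, the number of elements of order d is φ(d) when d | 28 and 0 otherwise.
4 = 2^2 divides 28, and φ(4) = 2.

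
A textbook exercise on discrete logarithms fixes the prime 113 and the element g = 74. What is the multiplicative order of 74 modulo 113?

112

The order of 74 must divide φ(113) = 113 − 1 = 112 = 2^4 · 7.
Divisors of 112: 1, 2, 4, 7, 8, 14, 16, 28, 56, 112.
Check 74^d mod 113 for each divisor in increasing order:
74^1 ≡ 74 (mod 113)
74^2 ≡ 52 (mod 113)
74^4 ≡ 105 (mod 113)
74^7 ≡ 65 (mod 113)
74^8 ≡ 64 (mod 113)
74^14 ≡ 44 (mod 113)
74^16 ≡ 28 (mod 113)
74^28 ≡ 15 (mod 113)
74^56 ≡ 112 (mod 113)
74^112 ≡ 1 (mod 113) ✓
Hence ord(74) = 112.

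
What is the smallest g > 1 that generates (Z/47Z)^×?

φ(47) = 47 − 1 = 46 = 2 · 23.
g is a primitive root iff g^(46/q) ≢ 1 (mod 47) for each prime q ∈ {2, 23}.
g = 2: 2^23 ≡ 1 — hits 1, so not a primitive root.
g = 3: 3^23 ≡ 1 — hits 1, so not a primitive root.
g = 4: 4^23 ≡ 1 — hits 1, so not a primitive root.
g = 5: 5^23 ≡ 46; 5^2 ≡ 25 — none is 1, so 5 is a primitive root.
So 5 is the smallest generator of (Z/47Z)^×.

5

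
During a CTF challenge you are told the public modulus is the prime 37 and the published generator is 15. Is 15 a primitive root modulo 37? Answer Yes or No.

Yes

φ(37) = 37 − 1 = 36 = 2^2 · 3^2.
15 is a primitive root mod 37 iff 15^(φ(37)/q) ≢ 1 for every prime q | φ(37), i.e. q ∈ {2, 3}.
15^18 ≡ 36 (mod 37)  [q = 2: ≢ 1 ✓]
15^12 ≡ 26 (mod 37)  [q = 3: ≢ 1 ✓]
All checks pass, so 15 has order 36 and is a primitive root modulo 37.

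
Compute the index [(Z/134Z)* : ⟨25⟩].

The order of 25 must divide φ(134) = φ(2)·φ(67) = 1·66 = 66 = 2 · 3 · 11.
Divisors of 66: 1, 2, 3, 6, 11, 22, 33, 66.
Check 25^d mod 134 for each divisor in increasing order:
25^1 ≡ 25 (mod 134)
25^2 ≡ 89 (mod 134)
25^3 ≡ 81 (mod 134)
25^6 ≡ 129 (mod 134)
25^11 ≡ 1 (mod 134) ✓
So ord_134(25) = 11, hence |⟨25⟩| = 11.
[(Z/134Z)^× : ⟨25⟩] = 66/11 = 6.

6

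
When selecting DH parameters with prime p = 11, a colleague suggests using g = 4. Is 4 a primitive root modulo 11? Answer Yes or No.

No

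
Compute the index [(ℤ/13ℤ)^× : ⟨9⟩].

Since 9 ∈ (Z/13Z)^×, its order divides φ(13) = 13 − 1 = 12 = 2^2 · 3.
Divisors of 12: 1, 2, 3, 4, 6, 12.
Compute 9^d (mod 13) for the divisors d until we hit 1:
9^1 ≡ 9
9^2 ≡ 3
9^3 ≡ 1
So ord_13(9) = 3, hence |⟨9⟩| = 3.
The index is φ(13) / ord(9) = 12 / 3 = 4.

4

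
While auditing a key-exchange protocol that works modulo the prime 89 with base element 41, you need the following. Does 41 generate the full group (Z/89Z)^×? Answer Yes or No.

φ(89) = 89 − 1 = 88 = 2^3 · 11.
An element g generates (Z/89Z)^× iff g^(88/q) ≢ 1 (mod 89) for each prime q ∈ {2, 11}.
41^44 ≡ 88 (mod 89)  [q = 2: ≢ 1 ✓]
41^8 ≡ 32 (mod 89)  [q = 11: ≢ 1 ✓]
All checks pass, so 41 has order 88 and is a primitive root modulo 89.

Yes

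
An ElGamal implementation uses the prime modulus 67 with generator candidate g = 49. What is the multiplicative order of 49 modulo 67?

Since 49 ∈ (Z/67Z)^×, its order divides φ(67) = 67 − 1 = 66 = 2 · 3 · 11.
Divisors of 66: 1, 2, 3, 6, 11, 22, 33, 66.
Test each divisor d:
49^1 ≡ 49 (mod 67)
49^2 ≡ 56 (mod 67)
49^3 ≡ 64 (mod 67)
49^6 ≡ 9 (mod 67)
49^11 ≡ 29 (mod 67)
49^22 ≡ 37 (mod 67)
49^33 ≡ 1 (mod 67) ✓
The smallest such exponent is 33, so the order of 49 is 33.

33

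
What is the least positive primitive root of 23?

5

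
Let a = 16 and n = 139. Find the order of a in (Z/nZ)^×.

By Lagrange's theorem, ord_139(16) divides φ(139) = 139 − 1 = 138 = 2 · 3 · 23.
Divisors of 138: 1, 2, 3, 6, 23, 46, 69, 138.
Check 16^d mod 139 for each divisor in increasing order:
16^1 ≡ 16
16^2 ≡ 117
16^3 ≡ 65
16^6 ≡ 55
16^23 ≡ 42
16^46 ≡ 96
16^69 ≡ 1
Therefore the multiplicative order of 16 modulo 139 is 69.

69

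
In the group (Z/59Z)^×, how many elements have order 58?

28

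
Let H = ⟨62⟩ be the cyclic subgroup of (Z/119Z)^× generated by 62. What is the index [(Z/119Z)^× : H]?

6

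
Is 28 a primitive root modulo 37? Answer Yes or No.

No

φ(37) = 37 − 1 = 36 = 2^2 · 3^2.
Test 28^(36/q) mod 37 for each prime factor q of 36:
28^18 ≡ 1 (mod 37)  [q = 2: ≡ 1 ✗]
28^12 ≡ 26 (mod 37)  [q = 3: ≢ 1 ✓]
28^18 ≡ 1 shows ord(28) | 18, strictly less than φ(37); not a primitive root.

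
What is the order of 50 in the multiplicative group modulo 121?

Since 50 ∈ (Z/121Z)^×, its order divides φ(121) = φ(11^2) = 11·(11−1) = 110 = 2 · 5 · 11.
Divisors of 110: 1, 2, 5, 10, 11, 22, 55, 110.
Compute 50^d (mod 121) for the divisors d until we hit 1:
50^1 ≡ 50 (mod 121)
50^2 ≡ 80 (mod 121)
50^5 ≡ 76 (mod 121)
50^10 ≡ 89 (mod 121)
50^11 ≡ 94 (mod 121)
50^22 ≡ 3 (mod 121)
50^55 ≡ 120 (mod 121)
50^110 ≡ 1 (mod 121) ✓
Therefore the multiplicative order of 50 modulo 121 is 110.

110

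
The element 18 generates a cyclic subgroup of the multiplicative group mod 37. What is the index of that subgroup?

1

The order of 18 must divide φ(37) = 37 − 1 = 36 = 2^2 · 3^2.
Divisors of 36: 1, 2, 3, 4, 6, 9, 12, 18, 36.
Compute 18^d (mod 37) for the divisors d until we hit 1:
18^1 ≡ 18 (mod 37)
18^2 ≡ 28 (mod 37)
18^3 ≡ 23 (mod 37)
18^4 ≡ 7 (mod 37)
18^6 ≡ 11 (mod 37)
18^9 ≡ 31 (mod 37)
18^12 ≡ 10 (mod 37)
18^18 ≡ 36 (mod 37)
18^36 ≡ 1 (mod 37) ✓
So ord_37(18) = 36, hence |⟨18⟩| = 36.
Index = |(Z/37Z)^×| / |⟨18⟩| = 36 / 36 = 1.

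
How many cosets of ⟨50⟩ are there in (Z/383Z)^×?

2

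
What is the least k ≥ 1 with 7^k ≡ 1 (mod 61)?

60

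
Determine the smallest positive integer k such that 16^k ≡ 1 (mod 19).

9

By Lagrange's theorem, ord_19(16) divides φ(19) = 19 − 1 = 18 = 2 · 3^2.
Divisors of 18: 1, 2, 3, 6, 9, 18.
Check 16^d mod 19 for each divisor in increasing order:
16^1 ≡ 16 (mod 19)
16^2 ≡ 9 (mod 19)
16^3 ≡ 11 (mod 19)
16^6 ≡ 7 (mod 19)
16^9 ≡ 1 (mod 19) ✓
The smallest such exponent is 9, so the order of 16 is 9.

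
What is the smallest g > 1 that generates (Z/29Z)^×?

φ(29) = 29 − 1 = 28 = 2^2 · 7.
g is a primitive root iff g^(28/q) ≢ 1 (mod 29) for each prime q ∈ {2, 7}.
g = 2: 2^14 ≡ 28; 2^4 ≡ 16 — none is 1, so 2 is a primitive root.
So 2 is the smallest generator of (Z/29Z)^×.

2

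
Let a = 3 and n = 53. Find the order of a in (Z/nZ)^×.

52

By Lagrange's theorem, ord_53(3) divides φ(53) = 53 − 1 = 52 = 2^2 · 13.
Divisors of 52: 1, 2, 4, 13, 26, 52.
Test each divisor d:
3^1 ≡ 3
3^2 ≡ 9
3^4 ≡ 28
3^13 ≡ 30
3^26 ≡ 52
3^52 ≡ 1
The smallest such exponent is 52, so the order of 3 is 52.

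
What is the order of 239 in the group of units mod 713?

330

ord(239) | φ(713) = φ(23·31) = (23−1)·(31−1) = 22·30 = 660 = 2^2 · 3 · 5 · 11.
Divisors of 660: 1, 2, 3, 4, 5, 6, 10, 11, 12, 15, 20, 22, 30, 33, 44, 55, 60, 66, 110, 132, 165, 220, 330, 660.
Test each divisor d:
239^1 ≡ 239 (mod 713)
239^2 ≡ 81 (mod 713)
239^3 ≡ 108 (mod 713)
239^4 ≡ 144 (mod 713)
239^5 ≡ 192 (mod 713)
239^6 ≡ 256 (mod 713)
239^10 ≡ 501 (mod 713)
239^11 ≡ 668 (mod 713)
239^12 ≡ 653 (mod 713)
239^15 ≡ 650 (mod 713)
239^20 ≡ 25 (mod 713)
239^22 ≡ 599 (mod 713)
239^30 ≡ 404 (mod 713)
239^33 ≡ 139 (mod 713)
239^44 ≡ 162 (mod 713)
239^55 ≡ 553 (mod 713)
239^60 ≡ 652 (mod 713)
239^66 ≡ 70 (mod 713)
239^110 ≡ 645 (mod 713)
239^132 ≡ 622 (mod 713)
239^165 ≡ 185 (mod 713)
239^220 ≡ 346 (mod 713)
239^330 ≡ 1 (mod 713) ✓
The smallest such exponent is 330, so the order of 239 is 330.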